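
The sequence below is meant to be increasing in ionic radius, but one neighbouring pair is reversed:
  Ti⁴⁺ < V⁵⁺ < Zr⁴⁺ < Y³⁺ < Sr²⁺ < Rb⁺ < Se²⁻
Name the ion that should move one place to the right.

Ti⁴⁺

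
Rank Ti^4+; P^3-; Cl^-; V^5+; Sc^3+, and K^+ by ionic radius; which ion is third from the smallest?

Sc^3+

These species are isoelectronic with 18 electrons. The only difference is the number of protons: V^5+ (Z=23), Ti^4+ (Z=22), Sc^3+ (Z=21), K^+ (Z=19), Cl^- (Z=17), P^3- (Z=15). The strongest nuclear pull (V^5+) gives the smallest ion.
Ordering: V^5+ < Ti^4+ < Sc^3+ < K^+ < Cl^- < P^3-. The third smallest is Sc^3+.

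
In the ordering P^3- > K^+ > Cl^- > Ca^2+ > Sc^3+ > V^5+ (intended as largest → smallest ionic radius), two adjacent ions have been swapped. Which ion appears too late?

Cl^-

Compare adjacent ions: both have 18 electrons but Z(K)=19 > Z(Cl)=17, so K^+ should be the smaller of the two — yet in this decreasing list K^+ sits before Cl^-. Nothing else is reversed, so Cl^- should move one place to the left.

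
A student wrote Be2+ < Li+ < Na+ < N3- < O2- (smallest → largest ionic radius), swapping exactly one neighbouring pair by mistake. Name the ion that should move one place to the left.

The pair N3-, O2- is the wrong way round — O2- and N3- share 10 electrons; the higher nuclear charge on O (Z=8) contracts it more, so O2- < N3-. All other adjacent pairs agree with periodic trends, so O2- is the misplaced ion.

O2-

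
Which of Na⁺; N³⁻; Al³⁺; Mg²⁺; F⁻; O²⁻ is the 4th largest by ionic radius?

Isoelectronic series (10 e⁻ each). Size is set by nuclear charge: more protons means a smaller ion. Al³⁺ (Z=13), Mg²⁺ (Z=12), Na⁺ (Z=11), F⁻ (Z=9), O²⁻ (Z=8), N³⁻ (Z=7).
That gives Al³⁺ < Mg²⁺ < Na⁺ < F⁻ < O²⁻ < N³⁻. From the largest end, number 4 is Na⁺.

Na⁺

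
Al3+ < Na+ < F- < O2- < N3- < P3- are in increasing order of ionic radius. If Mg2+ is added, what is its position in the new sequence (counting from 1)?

2

First list Z and electron count for each: Al3+: 10 e⁻, Z=13, Mg2+: 10 e⁻, Z=12, Na+: 10 e⁻, Z=11, F-: 10 e⁻, Z=9, O2-: 10 e⁻, Z=8, N3-: 10 e⁻, Z=7, P3-: 18 e⁻, Z=15. Al3+ < Mg2+ (isoelectronic, higher Z=13 is smaller); Mg2+ < Na+ (isoelectronic, higher Z=12 is smaller); Na+ < F- (isoelectronic, higher Z=11 is smaller); F- < O2- (both 10 e⁻, Z=9>8); O2- < N3- (both 10 e⁻, Z=8>7); N3- < P3- (same group, period 2 vs 3).
Merged order: Al3+ < Mg2+ < Na+ < F- < O2- < N3- < P3- — Mg2+ is number 2.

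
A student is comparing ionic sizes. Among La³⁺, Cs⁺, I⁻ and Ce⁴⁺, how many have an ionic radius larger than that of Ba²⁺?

2

Isoelectronic series (54 e⁻ each). Size is set by nuclear charge: more protons means a smaller ion. Ce⁴⁺ (Z=58), La³⁺ (Z=57), Ba²⁺ (Z=56), Cs⁺ (Z=55), I⁻ (Z=53).
Ordering all of them (including Ba²⁺) by radius gives Ce⁴⁺ < La³⁺ < Ba²⁺ < Cs⁺ < I⁻. So 2 are larger.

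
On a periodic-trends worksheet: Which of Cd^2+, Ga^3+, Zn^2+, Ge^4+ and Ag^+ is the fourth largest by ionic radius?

Work out protons and electrons: Ge^4+: 28 e⁻, Z=32, Ga^3+: 28 e⁻, Z=31, Zn^2+: 28 e⁻, Z=30, Cd^2+: 46 e⁻, Z=48, Ag^+: 46 e⁻, Z=47. Ge^4+ < Ga^3+ (both 28 e⁻, Z=32>31); Ga^3+ < Zn^2+ (both 28 e⁻, Z=31>30); Zn^2+ < Cd^2+ (same group, period 4 vs 5); Cd^2+ < Ag^+ (both 46 e⁻, Z=48>47).
Full ascending order: Ge^4+ < Ga^3+ < Zn^2+ < Cd^2+ < Ag^+. Counting from the largest, position 4 is Ga^3+.

Ga^3+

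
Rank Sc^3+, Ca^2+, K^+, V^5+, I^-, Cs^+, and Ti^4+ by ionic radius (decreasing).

Electron counts and nuclear charges: V^5+ has 18 e⁻ (Z=23), Ti^4+ has 18 e⁻ (Z=22), Sc^3+ has 18 e⁻ (Z=21), Ca^2+ has 18 e⁻ (Z=20), K^+ has 18 e⁻ (Z=19), Cs^+ has 54 e⁻ (Z=55), I^- has 54 e⁻ (Z=53). V^5+ < Ti^4+ (both 18 e⁻, Z=23>22); Ti^4+ < Sc^3+ (isoelectronic, higher Z=22 is smaller); Sc^3+ < Ca^2+ (isoelectronic, higher Z=21 is smaller); Ca^2+ < K^+ (both 18 e⁻, Z=20>19); K^+ < Cs^+ (same group, period 4 vs 6); Cs^+ < I^- (both 54 e⁻, Z=55>53).

I^- > Cs^+ > K^+ > Ca^2+ > Sc^3+ > Ti^4+ > V^5+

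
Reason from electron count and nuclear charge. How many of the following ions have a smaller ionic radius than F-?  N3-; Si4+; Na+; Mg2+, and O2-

Each ion has 10 electrons. The ranking follows nuclear charge in reverse — greater Z gives a smaller radius. Si4+ (Z=14), Mg2+ (Z=12), Na+ (Z=11), F- (Z=9), O2- (Z=8), N3- (Z=7).
Placing each against F-: smaller — Si4+, Mg2+, Na+; larger — O2-, N3-. Count: 3.

3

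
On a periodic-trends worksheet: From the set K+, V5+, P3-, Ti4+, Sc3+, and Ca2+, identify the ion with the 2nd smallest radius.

All of these have 18 electrons (isoelectronic). With the same electron cloud, the ion with the most protons pulls it in tightest. Nuclear charges: V5+ (Z=23), Ti4+ (Z=22), Sc3+ (Z=21), Ca2+ (Z=20), K+ (Z=19), P3- (Z=15). Highest Z is smallest.
That gives V5+ < Ti4+ < Sc3+ < Ca2+ < K+ < P3-. From the smallest end, number 2 is Ti4+.

Ti4+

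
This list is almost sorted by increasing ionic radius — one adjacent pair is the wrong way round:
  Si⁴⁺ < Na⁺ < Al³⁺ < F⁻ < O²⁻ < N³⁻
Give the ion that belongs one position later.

Scanning neighbour by neighbour, only Na⁺/Al³⁺ violates a trend: both have 10 electrons but Z(Al)=13 > Z(Na)=11, so Al³⁺ should be the smaller of the two. That makes Na⁺ the one sitting a position early relative to where it belongs.

Na⁺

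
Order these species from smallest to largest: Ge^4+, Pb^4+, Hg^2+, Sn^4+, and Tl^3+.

Electron counts and nuclear charges: Ge^4+ (Z=32, 28 e⁻), Sn^4+ (Z=50, 46 e⁻), Pb^4+ (Z=82, 78 e⁻), Tl^3+ (Z=81, 78 e⁻), Hg^2+ (Z=80, 78 e⁻). Ge^4+ < Sn^4+ (same group, 1 shell fewer); Sn^4+ < Pb^4+ (same group, period 5 vs 6); Pb^4+ < Tl^3+ (isoelectronic, higher Z=82 is smaller); Tl^3+ < Hg^2+ (isoelectronic, higher Z=81 is smaller).

Ge^4+ < Sn^4+ < Pb^4+ < Tl^3+ < Hg^2+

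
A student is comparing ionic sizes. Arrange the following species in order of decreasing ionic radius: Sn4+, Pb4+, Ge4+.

Pb4+ > Sn4+ > Ge4+

Same group, same charge. Going down the group adds an extra shell of electrons, so the ion gets larger: Ge4+ is highest in the group and smallest.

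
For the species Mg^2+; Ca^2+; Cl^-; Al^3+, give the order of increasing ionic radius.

Al^3+ has 10 e⁻ (Z=13), Mg^2+ has 10 e⁻ (Z=12), Ca^2+ has 18 e⁻ (Z=20), Cl^- has 18 e⁻ (Z=17). Al^3+ < Mg^2+ (both 10 e⁻, Z=13>12); Mg^2+ < Ca^2+ (same group, period 3 vs 4); Ca^2+ < Cl^- (isoelectronic, higher Z=20 is smaller).

Al^3+ < Mg^2+ < Ca^2+ < Cl^-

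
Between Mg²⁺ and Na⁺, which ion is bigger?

Na⁺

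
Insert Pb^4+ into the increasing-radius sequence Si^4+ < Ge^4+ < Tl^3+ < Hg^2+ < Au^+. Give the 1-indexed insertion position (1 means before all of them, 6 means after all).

3

Si^4+ has 10 e⁻ (Z=14), Ge^4+ has 28 e⁻ (Z=32), Pb^4+ has 78 e⁻ (Z=82), Tl^3+ has 78 e⁻ (Z=81), Hg^2+ has 78 e⁻ (Z=80), Au^+ has 78 e⁻ (Z=79). Si^4+ < Ge^4+ (same group, 1 shell fewer); Ge^4+ < Pb^4+ (same group, period 4 vs 6); Pb^4+ < Tl^3+ (both 78 e⁻, Z=82>81); Tl^3+ < Hg^2+ (isoelectronic, higher Z=81 is smaller); Hg^2+ < Au^+ (both 78 e⁻, Z=80>79).
With Pb^4+ included the full order is Si^4+ < Ge^4+ < Pb^4+ < Tl^3+ < Hg^2+ < Au^+, so it takes position 3.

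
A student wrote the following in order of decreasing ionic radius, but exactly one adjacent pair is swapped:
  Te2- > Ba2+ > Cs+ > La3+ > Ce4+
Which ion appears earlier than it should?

Ba2+

Compare adjacent ions: Ba2+ and Cs+ share 54 electrons; the higher nuclear charge on Ba (Z=56) contracts it more, so Ba2+ < Cs+ — yet in this decreasing list Ba2+ sits before Cs+. Nothing else is reversed, so Ba2+ should move one place to the right.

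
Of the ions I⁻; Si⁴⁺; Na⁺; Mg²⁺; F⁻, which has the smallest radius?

Si⁴⁺ (Z=14, 10 e⁻), Mg²⁺ (Z=12, 10 e⁻), Na⁺ (Z=11, 10 e⁻), F⁻ (Z=9, 10 e⁻), I⁻ (Z=53, 54 e⁻). Si⁴⁺ < Mg²⁺ (both 10 e⁻, Z=14>12); Mg²⁺ < Na⁺ (both 10 e⁻, Z=12>11); Na⁺ < F⁻ (both 10 e⁻, Z=11>9); F⁻ < I⁻ (same group, 3 shells fewer).

Si⁴⁺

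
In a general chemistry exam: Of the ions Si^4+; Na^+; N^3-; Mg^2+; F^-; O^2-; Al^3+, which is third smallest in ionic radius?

All of these have 10 electrons (isoelectronic). With the same electron cloud, the ion with the most protons pulls it in tightest. Nuclear charges: Si^4+ (Z=14), Al^3+ (Z=13), Mg^2+ (Z=12), Na^+ (Z=11), F^- (Z=9), O^2- (Z=8), N^3- (Z=7). Highest Z is smallest.
Full ascending order: Si^4+ < Al^3+ < Mg^2+ < Na^+ < F^- < O^2- < N^3-. Counting from the smallest, position 3 is Mg^2+.

Mg^2+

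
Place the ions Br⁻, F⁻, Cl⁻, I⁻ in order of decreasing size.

Same group, same charge. Going down the group adds an extra shell of electrons, so the ion gets larger: F⁻ is highest in the group and smallest.

I⁻ > Br⁻ > Cl⁻ > F⁻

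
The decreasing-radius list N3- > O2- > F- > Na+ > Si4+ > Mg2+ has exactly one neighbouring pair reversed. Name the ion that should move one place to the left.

Mg2+

Check each adjacent pair. Si4+ and Mg2+ are reversed: both have 10 electrons but Z(Si)=14 > Z(Mg)=12, so Si4+ should be the smaller of the two. No other neighbouring pair contradicts the periodic trends, so Mg2+ is the ion listed too late.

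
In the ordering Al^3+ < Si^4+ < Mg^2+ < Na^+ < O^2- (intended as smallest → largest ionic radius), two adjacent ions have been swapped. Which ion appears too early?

Compare adjacent ions: Si^4+ and Al^3+ share 10 electrons; the higher nuclear charge on Si (Z=14) contracts it more, so Si^4+ < Al^3+ — yet in this increasing list Al^3+ sits before Si^4+. Nothing else is reversed, so Al^3+ should move one place to the right.

Al^3+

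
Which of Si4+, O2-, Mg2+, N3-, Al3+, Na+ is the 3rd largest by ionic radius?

Na+

These species are isoelectronic with 10 electrons. The only difference is the number of protons: Si4+ (Z=14), Al3+ (Z=13), Mg2+ (Z=12), Na+ (Z=11), O2- (Z=8), N3- (Z=7). The strongest nuclear pull (Si4+) gives the smallest ion.
So the order is Si4+ < Al3+ < Mg2+ < Na+ < O2- < N3-; the 3rd-largest ion is Na+.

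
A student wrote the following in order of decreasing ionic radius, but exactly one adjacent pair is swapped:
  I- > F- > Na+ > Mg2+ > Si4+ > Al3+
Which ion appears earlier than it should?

Si4+

Scanning neighbour by neighbour, only Si4+/Al3+ violates a trend: they are isoelectronic (10 e⁻) and Si has more protons than Al (14 vs 13), making Si4+ smaller. That makes Si4+ the one sitting a position early relative to where it belongs.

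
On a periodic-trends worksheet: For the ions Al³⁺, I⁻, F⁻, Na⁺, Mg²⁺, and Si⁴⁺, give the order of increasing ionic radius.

Si⁴⁺ < Al³⁺ < Mg²⁺ < Na⁺ < F⁻ < I⁻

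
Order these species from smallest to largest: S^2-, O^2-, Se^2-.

All are in the same group with charge -2. Radius grows down the group as n (the outermost shell) increases.

O^2- < S^2- < Se^2-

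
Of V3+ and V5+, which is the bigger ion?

These are all V ions. Removing more electrons (higher positive charge) pulls the remaining electrons in closer, so V5+ is smallest and V3+ is largest.

V3+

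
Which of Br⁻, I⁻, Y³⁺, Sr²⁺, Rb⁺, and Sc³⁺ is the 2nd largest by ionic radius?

Br⁻

Sc³⁺ has 18 e⁻ (Z=21), Y³⁺ has 36 e⁻ (Z=39), Sr²⁺ has 36 e⁻ (Z=38), Rb⁺ has 36 e⁻ (Z=37), Br⁻ has 36 e⁻ (Z=35), I⁻ has 54 e⁻ (Z=53). Sc³⁺ < Y³⁺ (same group, 1 shell fewer); Y³⁺ < Sr²⁺ (both 36 e⁻, Z=39>38); Sr²⁺ < Rb⁺ (both 36 e⁻, Z=38>37); Rb⁺ < Br⁻ (isoelectronic, higher Z=37 is smaller); Br⁻ < I⁻ (same group, 1 shell fewer).
So the order is Sc³⁺ < Y³⁺ < Sr²⁺ < Rb⁺ < Br⁻ < I⁻; the 2nd-largest ion is Br⁻.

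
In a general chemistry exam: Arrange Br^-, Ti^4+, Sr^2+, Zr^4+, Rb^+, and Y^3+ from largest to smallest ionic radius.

Ti^4+ (Z=22, 18 e⁻), Zr^4+ (Z=40, 36 e⁻), Y^3+ (Z=39, 36 e⁻), Sr^2+ (Z=38, 36 e⁻), Rb^+ (Z=37, 36 e⁻), Br^- (Z=35, 36 e⁻). Ti^4+ < Zr^4+ (same group, period 4 vs 5); Zr^4+ < Y^3+ (isoelectronic, higher Z=40 is smaller); Y^3+ < Sr^2+ (both 36 e⁻, Z=39>38); Sr^2+ < Rb^+ (both 36 e⁻, Z=38>37); Rb^+ < Br^- (both 36 e⁻, Z=37>35).

Br^- > Rb^+ > Sr^2+ > Y^3+ > Zr^4+ > Ti^4+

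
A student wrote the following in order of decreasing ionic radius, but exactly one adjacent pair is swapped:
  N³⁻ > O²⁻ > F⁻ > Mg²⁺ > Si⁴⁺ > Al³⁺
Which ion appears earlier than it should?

Si⁴⁺

Scanning neighbour by neighbour, only Si⁴⁺/Al³⁺ violates a trend: both have 10 electrons but Z(Si)=14 > Z(Al)=13, so Si⁴⁺ should be the smaller of the two. That makes Si⁴⁺ the one sitting a position early relative to where it belongs.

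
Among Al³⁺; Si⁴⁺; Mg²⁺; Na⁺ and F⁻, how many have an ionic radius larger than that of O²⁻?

Each ion has 10 electrons. The ranking follows nuclear charge in reverse — greater Z gives a smaller radius. Si⁴⁺ (Z=14), Al³⁺ (Z=13), Mg²⁺ (Z=12), Na⁺ (Z=11), F⁻ (Z=9), O²⁻ (Z=8).
Relative to O²⁻, the ions that are larger are none. Count: 0.

0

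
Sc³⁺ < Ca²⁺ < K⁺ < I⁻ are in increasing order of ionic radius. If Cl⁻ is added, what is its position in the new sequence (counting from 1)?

First list Z and electron count for each: Sc³⁺ has 18 e⁻ (Z=21), Ca²⁺ has 18 e⁻ (Z=20), K⁺ has 18 e⁻ (Z=19), Cl⁻ has 18 e⁻ (Z=17), I⁻ has 54 e⁻ (Z=53). Sc³⁺ < Ca²⁺ (isoelectronic, higher Z=21 is smaller); Ca²⁺ < K⁺ (isoelectronic, higher Z=20 is smaller); K⁺ < Cl⁻ (isoelectronic, higher Z=19 is smaller); Cl⁻ < I⁻ (same group, period 3 vs 5).
The complete sequence is Sc³⁺ < Ca²⁺ < K⁺ < Cl⁻ < I⁻. Cl⁻ sits at position 4.

4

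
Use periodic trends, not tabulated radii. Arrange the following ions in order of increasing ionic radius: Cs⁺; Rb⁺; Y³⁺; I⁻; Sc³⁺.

Sc³⁺ < Y³⁺ < Rb⁺ < Cs⁺ < I⁻

Tabulating Z and e⁻: Sc³⁺: 18 e⁻, Z=21, Y³⁺: 36 e⁻, Z=39, Rb⁺: 36 e⁻, Z=37, Cs⁺: 54 e⁻, Z=55, I⁻: 54 e⁻, Z=53. Sc³⁺ < Y³⁺ (same group, period 4 vs 5); Y³⁺ < Rb⁺ (isoelectronic, higher Z=39 is smaller); Rb⁺ < Cs⁺ (same group, 1 shell fewer); Cs⁺ < I⁻ (isoelectronic, higher Z=55 is smaller).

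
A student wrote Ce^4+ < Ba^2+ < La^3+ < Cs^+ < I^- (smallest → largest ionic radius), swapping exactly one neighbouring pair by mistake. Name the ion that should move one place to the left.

La^3+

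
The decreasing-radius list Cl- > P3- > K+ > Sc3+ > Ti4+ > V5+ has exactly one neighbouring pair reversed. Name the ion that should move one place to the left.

Compare adjacent ions: they are isoelectronic (18 e⁻) and Cl has more protons than P (17 vs 15), making Cl- smaller — yet in this decreasing list Cl- sits before P3-. Nothing else is reversed, so P3- should move one place to the left.

P3-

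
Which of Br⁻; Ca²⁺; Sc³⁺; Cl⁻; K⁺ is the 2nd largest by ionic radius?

Cl⁻

Tabulating Z and e⁻: Sc³⁺ (Z=21, 18 e⁻), Ca²⁺ (Z=20, 18 e⁻), K⁺ (Z=19, 18 e⁻), Cl⁻ (Z=17, 18 e⁻), Br⁻ (Z=35, 36 e⁻). Sc³⁺ < Ca²⁺ (isoelectronic, higher Z=21 is smaller); Ca²⁺ < K⁺ (isoelectronic, higher Z=20 is smaller); K⁺ < Cl⁻ (isoelectronic, higher Z=19 is smaller); Cl⁻ < Br⁻ (same group, period 3 vs 4).
Ordering: Sc³⁺ < Ca²⁺ < K⁺ < Cl⁻ < Br⁻. The 2nd largest is Cl⁻.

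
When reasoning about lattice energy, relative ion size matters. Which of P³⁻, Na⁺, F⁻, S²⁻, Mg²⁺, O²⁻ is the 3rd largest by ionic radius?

Mg²⁺ has 10 e⁻ (Z=12), Na⁺ has 10 e⁻ (Z=11), F⁻ has 10 e⁻ (Z=9), O²⁻ has 10 e⁻ (Z=8), S²⁻ has 18 e⁻ (Z=16), P³⁻ has 18 e⁻ (Z=15). Mg²⁺ < Na⁺ (isoelectronic, higher Z=12 is smaller); Na⁺ < F⁻ (isoelectronic, higher Z=11 is smaller); F⁻ < O²⁻ (both 10 e⁻, Z=9>8); O²⁻ < S²⁻ (same group, 1 shell fewer); S²⁻ < P³⁻ (isoelectronic, higher Z=16 is smaller).
So the order is Mg²⁺ < Na⁺ < F⁻ < O²⁻ < S²⁻ < P³⁻; the 3rd-largest ion is O²⁻.

O²⁻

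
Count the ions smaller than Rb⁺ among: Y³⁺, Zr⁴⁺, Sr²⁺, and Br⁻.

3

All of these have 36 electrons (isoelectronic). With the same electron cloud, the ion with the most protons pulls it in tightest. Nuclear charges: Zr⁴⁺ (Z=40), Y³⁺ (Z=39), Sr²⁺ (Z=38), Rb⁺ (Z=37), Br⁻ (Z=35). Highest Z is smallest.
Overall: Zr⁴⁺ < Y³⁺ < Sr²⁺ < Rb⁺ < Br⁻. Rb⁺ has 3 below it and 1 above. Count: 3.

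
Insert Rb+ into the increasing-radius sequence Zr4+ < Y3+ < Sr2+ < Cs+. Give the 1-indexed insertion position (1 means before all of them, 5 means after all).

4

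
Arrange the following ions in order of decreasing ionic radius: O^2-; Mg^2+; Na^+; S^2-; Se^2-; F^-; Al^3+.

Se^2- > S^2- > O^2- > F^- > Na^+ > Mg^2+ > Al^3+

Work out protons and electrons: Al^3+ has 10 e⁻ (Z=13), Mg^2+ has 10 e⁻ (Z=12), Na^+ has 10 e⁻ (Z=11), F^- has 10 e⁻ (Z=9), O^2- has 10 e⁻ (Z=8), S^2- has 18 e⁻ (Z=16), Se^2- has 36 e⁻ (Z=34). Al^3+ < Mg^2+ (isoelectronic, higher Z=13 is smaller); Mg^2+ < Na^+ (isoelectronic, higher Z=12 is smaller); Na^+ < F^- (isoelectronic, higher Z=11 is smaller); F^- < O^2- (both 10 e⁻, Z=9>8); O^2- < S^2- (same group, period 2 vs 3); S^2- < Se^2- (same group, 1 shell fewer).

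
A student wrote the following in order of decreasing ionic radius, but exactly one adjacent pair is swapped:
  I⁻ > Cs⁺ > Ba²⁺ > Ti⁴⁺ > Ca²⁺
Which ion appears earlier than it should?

Scanning neighbour by neighbour, only Ti⁴⁺/Ca²⁺ violates a trend: both have 18 electrons but Z(Ti)=22 > Z(Ca)=20, so Ti⁴⁺ should be the smaller of the two. That makes Ti⁴⁺ the one sitting a position early relative to where it belongs.

Ti⁴⁺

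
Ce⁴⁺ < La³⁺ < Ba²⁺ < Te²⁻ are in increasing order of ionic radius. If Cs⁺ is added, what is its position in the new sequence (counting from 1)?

4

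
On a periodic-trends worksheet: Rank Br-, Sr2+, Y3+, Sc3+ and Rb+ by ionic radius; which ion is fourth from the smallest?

Rb+

Tabulating Z and e⁻: Sc3+ (Z=21, 18 e⁻), Y3+ (Z=39, 36 e⁻), Sr2+ (Z=38, 36 e⁻), Rb+ (Z=37, 36 e⁻), Br- (Z=35, 36 e⁻). Sc3+ < Y3+ (same group, period 4 vs 5); Y3+ < Sr2+ (both 36 e⁻, Z=39>38); Sr2+ < Rb+ (both 36 e⁻, Z=38>37); Rb+ < Br- (both 36 e⁻, Z=37>35).
Full ascending order: Sc3+ < Y3+ < Sr2+ < Rb+ < Br-. Counting from the smallest, position 4 is Rb+.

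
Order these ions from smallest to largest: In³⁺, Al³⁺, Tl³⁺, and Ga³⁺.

Al³⁺ < Ga³⁺ < In³⁺ < Tl³⁺

These ions sit in one column with identical charge. Each step down the periodic table adds a principal shell, increasing the radius.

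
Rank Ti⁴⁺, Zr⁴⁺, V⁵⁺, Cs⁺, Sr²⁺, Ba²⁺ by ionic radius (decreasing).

Cs⁺ > Ba²⁺ > Sr²⁺ > Zr⁴⁺ > Ti⁴⁺ > V⁵⁺

Work out protons and electrons: V⁵⁺ has 18 e⁻ (Z=23), Ti⁴⁺ has 18 e⁻ (Z=22), Zr⁴⁺ has 36 e⁻ (Z=40), Sr²⁺ has 36 e⁻ (Z=38), Ba²⁺ has 54 e⁻ (Z=56), Cs⁺ has 54 e⁻ (Z=55). V⁵⁺ < Ti⁴⁺ (isoelectronic, higher Z=23 is smaller); Ti⁴⁺ < Zr⁴⁺ (same group, period 4 vs 5); Zr⁴⁺ < Sr²⁺ (both 36 e⁻, Z=40>38); Sr²⁺ < Ba²⁺ (same group, 1 shell fewer); Ba²⁺ < Cs⁺ (isoelectronic, higher Z=56 is smaller).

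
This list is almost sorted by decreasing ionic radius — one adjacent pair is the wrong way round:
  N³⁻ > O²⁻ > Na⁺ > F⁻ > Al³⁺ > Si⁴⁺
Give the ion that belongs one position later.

Na⁺

The pair Na⁺, F⁻ is the wrong way round — both have 10 electrons but Z(Na)=11 > Z(F)=9, so Na⁺ should be the smaller of the two. All other adjacent pairs agree with periodic trends, so Na⁺ is the misplaced ion.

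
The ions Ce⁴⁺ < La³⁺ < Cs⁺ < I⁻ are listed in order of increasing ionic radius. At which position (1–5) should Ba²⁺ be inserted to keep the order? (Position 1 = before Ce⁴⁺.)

3

All of these have 54 electrons (isoelectronic). With the same electron cloud, the ion with the most protons pulls it in tightest. Nuclear charges: Ce⁴⁺ (Z=58), La³⁺ (Z=57), Ba²⁺ (Z=56), Cs⁺ (Z=55), I⁻ (Z=53). Highest Z is smallest.
The complete sequence is Ce⁴⁺ < La³⁺ < Ba²⁺ < Cs⁺ < I⁻. Ba²⁺ sits at position 3.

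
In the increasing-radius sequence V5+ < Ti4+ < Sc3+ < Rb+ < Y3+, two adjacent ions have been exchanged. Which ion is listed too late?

Y3+

Compare adjacent ions: Y3+ and Rb+ share 36 electrons; the higher nuclear charge on Y (Z=39) contracts it more, so Y3+ < Rb+ — yet in this increasing list Rb+ sits before Y3+. Nothing else is reversed, so Y3+ should move one place to the left.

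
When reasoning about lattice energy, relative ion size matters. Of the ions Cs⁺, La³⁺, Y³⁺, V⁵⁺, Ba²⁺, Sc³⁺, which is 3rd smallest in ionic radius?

Y³⁺

First list Z and electron count for each: V⁵⁺: 18 e⁻, Z=23, Sc³⁺: 18 e⁻, Z=21, Y³⁺: 36 e⁻, Z=39, La³⁺: 54 e⁻, Z=57, Ba²⁺: 54 e⁻, Z=56, Cs⁺: 54 e⁻, Z=55. V⁵⁺ < Sc³⁺ (isoelectronic, higher Z=23 is smaller); Sc³⁺ < Y³⁺ (same group, 1 shell fewer); Y³⁺ < La³⁺ (same group, period 5 vs 6); La³⁺ < Ba²⁺ (isoelectronic, higher Z=57 is smaller); Ba²⁺ < Cs⁺ (both 54 e⁻, Z=56>55).
So the order is V⁵⁺ < Sc³⁺ < Y³⁺ < La³⁺ < Ba²⁺ < Cs⁺; the 3rd-smallest ion is Y³⁺.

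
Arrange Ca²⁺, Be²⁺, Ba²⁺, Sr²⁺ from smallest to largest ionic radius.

Be²⁺ < Ca²⁺ < Sr²⁺ < Ba²⁺

These ions sit in one column with identical charge. Each step down the periodic table adds a principal shell, increasing the radius.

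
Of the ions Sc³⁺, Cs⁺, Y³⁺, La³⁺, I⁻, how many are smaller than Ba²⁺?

First list Z and electron count for each: Sc³⁺ (Z=21, 18 e⁻), Y³⁺ (Z=39, 36 e⁻), La³⁺ (Z=57, 54 e⁻), Ba²⁺ (Z=56, 54 e⁻), Cs⁺ (Z=55, 54 e⁻), I⁻ (Z=53, 54 e⁻). Sc³⁺ < Y³⁺ (same group, 1 shell fewer); Y³⁺ < La³⁺ (same group, 1 shell fewer); La³⁺ < Ba²⁺ (both 54 e⁻, Z=57>56); Ba²⁺ < Cs⁺ (both 54 e⁻, Z=56>55); Cs⁺ < I⁻ (both 54 e⁻, Z=55>53).
Placing each against Ba²⁺: smaller — Sc³⁺, Y³⁺, La³⁺; larger — Cs⁺, I⁻. That's 3.

3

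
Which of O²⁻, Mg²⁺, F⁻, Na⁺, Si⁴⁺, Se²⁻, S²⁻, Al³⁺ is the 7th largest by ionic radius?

Al³⁺

Si⁴⁺: 10 e⁻, Z=14, Al³⁺: 10 e⁻, Z=13, Mg²⁺: 10 e⁻, Z=12, Na⁺: 10 e⁻, Z=11, F⁻: 10 e⁻, Z=9, O²⁻: 10 e⁻, Z=8, S²⁻: 18 e⁻, Z=16, Se²⁻: 36 e⁻, Z=34. Si⁴⁺ < Al³⁺ (both 10 e⁻, Z=14>13); Al³⁺ < Mg²⁺ (isoelectronic, higher Z=13 is smaller); Mg²⁺ < Na⁺ (both 10 e⁻, Z=12>11); Na⁺ < F⁻ (isoelectronic, higher Z=11 is smaller); F⁻ < O²⁻ (both 10 e⁻, Z=9>8); O²⁻ < S²⁻ (same group, period 2 vs 3); S²⁻ < Se²⁻ (same group, 1 shell fewer).
Ordering: Si⁴⁺ < Al³⁺ < Mg²⁺ < Na⁺ < F⁻ < O²⁻ < S²⁻ < Se²⁻. The 7th largest is Al³⁺.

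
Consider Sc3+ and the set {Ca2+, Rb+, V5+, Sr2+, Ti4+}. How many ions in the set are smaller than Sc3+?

Electron counts and nuclear charges: V5+ (Z=23, 18 e⁻), Ti4+ (Z=22, 18 e⁻), Sc3+ (Z=21, 18 e⁻), Ca2+ (Z=20, 18 e⁻), Sr2+ (Z=38, 36 e⁻), Rb+ (Z=37, 36 e⁻). V5+ < Ti4+ (both 18 e⁻, Z=23>22); Ti4+ < Sc3+ (both 18 e⁻, Z=22>21); Sc3+ < Ca2+ (isoelectronic, higher Z=21 is smaller); Ca2+ < Sr2+ (same group, 1 shell fewer); Sr2+ < Rb+ (isoelectronic, higher Z=38 is smaller).
Ordering all of them (including Sc3+) by radius gives V5+ < Ti4+ < Sc3+ < Ca2+ < Sr2+ < Rb+. So 2 are smaller.

2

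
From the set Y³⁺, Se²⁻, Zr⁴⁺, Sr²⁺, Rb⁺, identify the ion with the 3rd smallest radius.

These species are isoelectronic with 36 electrons. The only difference is the number of protons: Zr⁴⁺ (Z=40), Y³⁺ (Z=39), Sr²⁺ (Z=38), Rb⁺ (Z=37), Se²⁻ (Z=34). The strongest nuclear pull (Zr⁴⁺) gives the smallest ion.
Full ascending order: Zr⁴⁺ < Y³⁺ < Sr²⁺ < Rb⁺ < Se²⁻. Counting from the smallest, position 3 is Sr²⁺.

Sr²⁺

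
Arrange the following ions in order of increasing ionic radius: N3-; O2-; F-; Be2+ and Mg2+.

Be2+ has 2 e⁻ (Z=4), Mg2+ has 10 e⁻ (Z=12), F- has 10 e⁻ (Z=9), O2- has 10 e⁻ (Z=8), N3- has 10 e⁻ (Z=7). Be2+ < Mg2+ (same group, 1 shell fewer); Mg2+ < F- (both 10 e⁻, Z=12>9); F- < O2- (both 10 e⁻, Z=9>8); O2- < N3- (isoelectronic, higher Z=8 is smaller).

Be2+ < Mg2+ < F- < O2- < N3-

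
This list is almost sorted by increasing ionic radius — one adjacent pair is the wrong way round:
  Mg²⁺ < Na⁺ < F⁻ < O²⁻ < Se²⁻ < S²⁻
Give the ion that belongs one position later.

Scanning neighbour by neighbour, only Se²⁻/S²⁻ violates a trend: same group and charge — period 3 sits above period 4, so S²⁻ is smaller. That makes Se²⁻ the one sitting a position early relative to where it belongs.

Se²⁻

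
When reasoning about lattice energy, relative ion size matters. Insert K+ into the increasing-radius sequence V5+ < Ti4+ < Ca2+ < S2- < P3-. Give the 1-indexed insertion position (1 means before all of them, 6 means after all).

4

Isoelectronic series (18 e⁻ each). Size is set by nuclear charge: more protons means a smaller ion. V5+ (Z=23), Ti4+ (Z=22), Ca2+ (Z=20), K+ (Z=19), S2- (Z=16), P3- (Z=15).
With K+ included the full order is V5+ < Ti4+ < Ca2+ < K+ < S2- < P3-, so it takes position 4.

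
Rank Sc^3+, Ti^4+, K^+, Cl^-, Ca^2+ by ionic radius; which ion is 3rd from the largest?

Ca^2+

Isoelectronic series (18 e⁻ each). Size is set by nuclear charge: more protons means a smaller ion. Ti^4+ (Z=22), Sc^3+ (Z=21), Ca^2+ (Z=20), K^+ (Z=19), Cl^- (Z=17).
That gives Ti^4+ < Sc^3+ < Ca^2+ < K^+ < Cl^-. From the largest end, number 3 is Ca^2+.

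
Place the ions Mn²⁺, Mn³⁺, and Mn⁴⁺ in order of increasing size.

Same element, different charge: the more highly charged cation has fewer electrons and a greater effective nuclear charge per electron, making Mn⁴⁺ the smallest.

Mn⁴⁺ < Mn³⁺ < Mn²⁺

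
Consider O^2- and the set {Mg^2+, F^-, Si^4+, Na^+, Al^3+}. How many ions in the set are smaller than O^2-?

5

All of these have 10 electrons (isoelectronic). With the same electron cloud, the ion with the most protons pulls it in tightest. Nuclear charges: Si^4+ (Z=14), Al^3+ (Z=13), Mg^2+ (Z=12), Na^+ (Z=11), F^- (Z=9), O^2- (Z=8). Highest Z is smallest.
Overall: Si^4+ < Al^3+ < Mg^2+ < Na^+ < F^- < O^2-. O^2- has 5 below it and 0 above. Count: 5.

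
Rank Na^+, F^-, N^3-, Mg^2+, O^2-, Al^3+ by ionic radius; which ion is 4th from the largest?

Isoelectronic series (10 e⁻ each). Size is set by nuclear charge: more protons means a smaller ion. Al^3+ (Z=13), Mg^2+ (Z=12), Na^+ (Z=11), F^- (Z=9), O^2- (Z=8), N^3- (Z=7).
Ordering: Al^3+ < Mg^2+ < Na^+ < F^- < O^2- < N^3-. The 4th largest is Na^+.

Na^+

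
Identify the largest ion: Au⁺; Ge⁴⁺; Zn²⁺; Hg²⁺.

Au⁺

First list Z and electron count for each: Ge⁴⁺: 28 e⁻, Z=32, Zn²⁺: 28 e⁻, Z=30, Hg²⁺: 78 e⁻, Z=80, Au⁺: 78 e⁻, Z=79. Ge⁴⁺ < Zn²⁺ (both 28 e⁻, Z=32>30); Zn²⁺ < Hg²⁺ (same group, period 4 vs 6); Hg²⁺ < Au⁺ (isoelectronic, higher Z=80 is smaller).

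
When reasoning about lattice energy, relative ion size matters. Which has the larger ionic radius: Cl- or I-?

Same group, same charge. Going down the group adds an extra shell of electrons, so the ion gets larger: Cl- is highest in the group and smallest.

I-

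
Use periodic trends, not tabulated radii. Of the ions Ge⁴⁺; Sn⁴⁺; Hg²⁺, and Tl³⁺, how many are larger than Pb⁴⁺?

Electron counts and nuclear charges: Ge⁴⁺ (Z=32, 28 e⁻), Sn⁴⁺ (Z=50, 46 e⁻), Pb⁴⁺ (Z=82, 78 e⁻), Tl³⁺ (Z=81, 78 e⁻), Hg²⁺ (Z=80, 78 e⁻). Ge⁴⁺ < Sn⁴⁺ (same group, period 4 vs 5); Sn⁴⁺ < Pb⁴⁺ (same group, 1 shell fewer); Pb⁴⁺ < Tl³⁺ (both 78 e⁻, Z=82>81); Tl³⁺ < Hg²⁺ (isoelectronic, higher Z=81 is smaller).
Ordering all of them (including Pb⁴⁺) by radius gives Ge⁴⁺ < Sn⁴⁺ < Pb⁴⁺ < Tl³⁺ < Hg²⁺. So 2 are larger.

2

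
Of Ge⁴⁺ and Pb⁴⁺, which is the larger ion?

Same group, same charge. Going down the group adds an extra shell of electrons, so the ion gets larger: Ge⁴⁺ is highest in the group and smallest.

Pb⁴⁺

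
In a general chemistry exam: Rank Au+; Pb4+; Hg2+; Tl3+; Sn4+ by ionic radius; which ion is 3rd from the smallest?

Tl3+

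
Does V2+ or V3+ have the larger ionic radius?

V2+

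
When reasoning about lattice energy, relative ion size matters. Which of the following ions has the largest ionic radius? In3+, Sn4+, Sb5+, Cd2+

Cd2+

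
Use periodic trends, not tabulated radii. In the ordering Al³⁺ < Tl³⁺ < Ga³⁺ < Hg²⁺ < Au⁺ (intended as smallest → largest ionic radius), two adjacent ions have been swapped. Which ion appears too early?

Tl³⁺

Scanning neighbour by neighbour, only Tl³⁺/Ga³⁺ violates a trend: both in group 13 with the same charge; Ga³⁺ (period 4) has the smaller radius. That makes Tl³⁺ the one sitting a position early relative to where it belongs.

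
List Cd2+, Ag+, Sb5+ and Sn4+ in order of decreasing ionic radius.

Ag+ > Cd2+ > Sn4+ > Sb5+

Isoelectronic series (46 e⁻ each). Size is set by nuclear charge: more protons means a smaller ion. Sb5+ (Z=51), Sn4+ (Z=50), Cd2+ (Z=48), Ag+ (Z=47).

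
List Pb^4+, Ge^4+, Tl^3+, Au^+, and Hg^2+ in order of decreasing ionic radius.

Ge^4+ has 28 e⁻ (Z=32), Pb^4+ has 78 e⁻ (Z=82), Tl^3+ has 78 e⁻ (Z=81), Hg^2+ has 78 e⁻ (Z=80), Au^+ has 78 e⁻ (Z=79). Ge^4+ < Pb^4+ (same group, 2 shells fewer); Pb^4+ < Tl^3+ (isoelectronic, higher Z=82 is smaller); Tl^3+ < Hg^2+ (isoelectronic, higher Z=81 is smaller); Hg^2+ < Au^+ (isoelectronic, higher Z=80 is smaller).

Au^+ > Hg^2+ > Tl^3+ > Pb^4+ > Ge^4+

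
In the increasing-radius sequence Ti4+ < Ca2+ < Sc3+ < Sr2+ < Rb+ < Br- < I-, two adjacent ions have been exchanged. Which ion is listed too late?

Sc3+

The pair Ca2+, Sc3+ is the wrong way round — they are isoelectronic (18 e⁻) and Sc has more protons than Ca (21 vs 20), making Sc3+ smaller. All other adjacent pairs agree with periodic trends, so Sc3+ is the misplaced ion.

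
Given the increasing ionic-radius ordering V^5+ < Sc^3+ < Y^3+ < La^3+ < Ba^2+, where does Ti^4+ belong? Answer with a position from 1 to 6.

2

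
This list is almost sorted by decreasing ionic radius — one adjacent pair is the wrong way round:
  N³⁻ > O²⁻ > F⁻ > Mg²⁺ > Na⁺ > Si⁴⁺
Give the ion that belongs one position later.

Compare adjacent ions: both have 10 electrons but Z(Mg)=12 > Z(Na)=11, so Mg²⁺ should be the smaller of the two — yet in this decreasing list Mg²⁺ sits before Na⁺. Nothing else is reversed, so Mg²⁺ should move one place to the right.

Mg²⁺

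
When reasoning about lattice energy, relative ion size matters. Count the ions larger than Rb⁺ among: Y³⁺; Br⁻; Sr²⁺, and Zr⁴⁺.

These species are isoelectronic with 36 electrons. The only difference is the number of protons: Zr⁴⁺ (Z=40), Y³⁺ (Z=39), Sr²⁺ (Z=38), Rb⁺ (Z=37), Br⁻ (Z=35). The strongest nuclear pull (Zr⁴⁺) gives the smallest ion.
Placing each against Rb⁺: smaller — Zr⁴⁺, Y³⁺, Sr²⁺; larger — Br⁻. That's 1.

1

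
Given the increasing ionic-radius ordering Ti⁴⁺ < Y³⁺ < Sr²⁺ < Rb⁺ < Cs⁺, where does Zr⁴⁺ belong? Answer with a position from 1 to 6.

Work out protons and electrons: Ti⁴⁺ has 18 e⁻ (Z=22), Zr⁴⁺ has 36 e⁻ (Z=40), Y³⁺ has 36 e⁻ (Z=39), Sr²⁺ has 36 e⁻ (Z=38), Rb⁺ has 36 e⁻ (Z=37), Cs⁺ has 54 e⁻ (Z=55). Ti⁴⁺ < Zr⁴⁺ (same group, 1 shell fewer); Zr⁴⁺ < Y³⁺ (both 36 e⁻, Z=40>39); Y³⁺ < Sr²⁺ (both 36 e⁻, Z=39>38); Sr²⁺ < Rb⁺ (both 36 e⁻, Z=38>37); Rb⁺ < Cs⁺ (same group, period 5 vs 6).
Putting Zr⁴⁺ in gives Ti⁴⁺ < Zr⁴⁺ < Y³⁺ < Sr²⁺ < Rb⁺ < Cs⁺; it lands at slot 2.

2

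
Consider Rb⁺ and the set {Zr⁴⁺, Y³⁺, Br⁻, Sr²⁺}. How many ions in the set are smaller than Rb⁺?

3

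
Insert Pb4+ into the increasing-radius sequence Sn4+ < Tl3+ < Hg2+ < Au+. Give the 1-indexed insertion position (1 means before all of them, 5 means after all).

First list Z and electron count for each: Sn4+ has 46 e⁻ (Z=50), Pb4+ has 78 e⁻ (Z=82), Tl3+ has 78 e⁻ (Z=81), Hg2+ has 78 e⁻ (Z=80), Au+ has 78 e⁻ (Z=79). Sn4+ < Pb4+ (same group, period 5 vs 6); Pb4+ < Tl3+ (both 78 e⁻, Z=82>81); Tl3+ < Hg2+ (both 78 e⁻, Z=81>80); Hg2+ < Au+ (both 78 e⁻, Z=80>79).
Putting Pb4+ in gives Sn4+ < Pb4+ < Tl3+ < Hg2+ < Au+; it lands at slot 2.

2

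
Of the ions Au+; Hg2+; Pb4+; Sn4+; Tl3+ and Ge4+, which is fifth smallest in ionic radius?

Hg2+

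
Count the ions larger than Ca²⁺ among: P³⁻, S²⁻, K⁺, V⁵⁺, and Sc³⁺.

3

Each ion has 18 electrons. The ranking follows nuclear charge in reverse — greater Z gives a smaller radius. V⁵⁺ (Z=23), Sc³⁺ (Z=21), Ca²⁺ (Z=20), K⁺ (Z=19), S²⁻ (Z=16), P³⁻ (Z=15).
Relative to Ca²⁺, the ions that are larger are K⁺, S²⁻, P³⁻. So 3 are larger.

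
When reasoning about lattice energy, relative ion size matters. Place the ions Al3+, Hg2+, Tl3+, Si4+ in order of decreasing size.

Hg2+ > Tl3+ > Al3+ > Si4+

Electron counts and nuclear charges: Si4+: 10 e⁻, Z=14, Al3+: 10 e⁻, Z=13, Tl3+: 78 e⁻, Z=81, Hg2+: 78 e⁻, Z=80. Si4+ < Al3+ (both 10 e⁻, Z=14>13); Al3+ < Tl3+ (same group, 3 shells fewer); Tl3+ < Hg2+ (isoelectronic, higher Z=81 is smaller).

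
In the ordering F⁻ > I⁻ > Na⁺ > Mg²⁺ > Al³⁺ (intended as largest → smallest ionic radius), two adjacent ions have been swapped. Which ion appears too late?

Scanning neighbour by neighbour, only F⁻/I⁻ violates a trend: both in group 17 with the same charge; F⁻ (period 2) has the smaller radius. That makes I⁻ the one sitting a position late relative to where it belongs.

I⁻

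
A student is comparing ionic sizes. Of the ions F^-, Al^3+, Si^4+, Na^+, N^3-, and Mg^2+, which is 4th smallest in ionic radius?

Na^+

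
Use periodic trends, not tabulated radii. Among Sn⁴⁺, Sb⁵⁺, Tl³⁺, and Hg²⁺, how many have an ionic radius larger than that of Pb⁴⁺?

2

Sb⁵⁺ has 46 e⁻ (Z=51), Sn⁴⁺ has 46 e⁻ (Z=50), Pb⁴⁺ has 78 e⁻ (Z=82), Tl³⁺ has 78 e⁻ (Z=81), Hg²⁺ has 78 e⁻ (Z=80). Sb⁵⁺ < Sn⁴⁺ (isoelectronic, higher Z=51 is smaller); Sn⁴⁺ < Pb⁴⁺ (same group, period 5 vs 6); Pb⁴⁺ < Tl³⁺ (both 78 e⁻, Z=82>81); Tl³⁺ < Hg²⁺ (both 78 e⁻, Z=81>80).
Overall: Sb⁵⁺ < Sn⁴⁺ < Pb⁴⁺ < Tl³⁺ < Hg²⁺. Pb⁴⁺ has 2 below it and 2 above. That's 2.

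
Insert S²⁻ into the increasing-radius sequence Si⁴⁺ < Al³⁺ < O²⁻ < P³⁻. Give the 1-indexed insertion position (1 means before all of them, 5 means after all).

Work out protons and electrons: Si⁴⁺: 10 e⁻, Z=14, Al³⁺: 10 e⁻, Z=13, O²⁻: 10 e⁻, Z=8, S²⁻: 18 e⁻, Z=16, P³⁻: 18 e⁻, Z=15. Si⁴⁺ < Al³⁺ (both 10 e⁻, Z=14>13); Al³⁺ < O²⁻ (isoelectronic, higher Z=13 is smaller); O²⁻ < S²⁻ (same group, 1 shell fewer); S²⁻ < P³⁻ (isoelectronic, higher Z=16 is smaller).
The complete sequence is Si⁴⁺ < Al³⁺ < O²⁻ < S²⁻ < P³⁻. S²⁻ sits at position 4.

4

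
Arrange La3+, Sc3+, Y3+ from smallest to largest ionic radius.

Sc3+ < Y3+ < La3+

All are in the same group with charge +3. Radius grows down the group as n (the outermost shell) increases.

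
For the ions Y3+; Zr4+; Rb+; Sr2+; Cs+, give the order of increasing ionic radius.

First list Z and electron count for each: Zr4+ has 36 e⁻ (Z=40), Y3+ has 36 e⁻ (Z=39), Sr2+ has 36 e⁻ (Z=38), Rb+ has 36 e⁻ (Z=37), Cs+ has 54 e⁻ (Z=55). Zr4+ < Y3+ (both 36 e⁻, Z=40>39); Y3+ < Sr2+ (both 36 e⁻, Z=39>38); Sr2+ < Rb+ (isoelectronic, higher Z=38 is smaller); Rb+ < Cs+ (same group, period 5 vs 6).

Zr4+ < Y3+ < Sr2+ < Rb+ < Cs+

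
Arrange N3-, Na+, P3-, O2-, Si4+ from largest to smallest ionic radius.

P3- > N3- > O2- > Na+ > Si4+

Electron counts and nuclear charges: Si4+ (Z=14, 10 e⁻), Na+ (Z=11, 10 e⁻), O2- (Z=8, 10 e⁻), N3- (Z=7, 10 e⁻), P3- (Z=15, 18 e⁻). Si4+ < Na+ (both 10 e⁻, Z=14>11); Na+ < O2- (isoelectronic, higher Z=11 is smaller); O2- < N3- (isoelectronic, higher Z=8 is smaller); N3- < P3- (same group, period 2 vs 3).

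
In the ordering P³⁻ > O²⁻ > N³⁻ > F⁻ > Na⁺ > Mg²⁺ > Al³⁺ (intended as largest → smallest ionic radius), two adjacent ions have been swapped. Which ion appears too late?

Compare adjacent ions: they are isoelectronic (10 e⁻) and O has more protons than N (8 vs 7), making O²⁻ smaller — yet in this decreasing list O²⁻ sits before N³⁻. Nothing else is reversed, so N³⁻ should move one place to the left.

N³⁻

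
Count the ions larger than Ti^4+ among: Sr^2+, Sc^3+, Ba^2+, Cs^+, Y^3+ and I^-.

6

Tabulating Z and e⁻: Ti^4+ (Z=22, 18 e⁻), Sc^3+ (Z=21, 18 e⁻), Y^3+ (Z=39, 36 e⁻), Sr^2+ (Z=38, 36 e⁻), Ba^2+ (Z=56, 54 e⁻), Cs^+ (Z=55, 54 e⁻), I^- (Z=53, 54 e⁻). Ti^4+ < Sc^3+ (both 18 e⁻, Z=22>21); Sc^3+ < Y^3+ (same group, period 4 vs 5); Y^3+ < Sr^2+ (isoelectronic, higher Z=39 is smaller); Sr^2+ < Ba^2+ (same group, period 5 vs 6); Ba^2+ < Cs^+ (isoelectronic, higher Z=56 is smaller); Cs^+ < I^- (isoelectronic, higher Z=55 is smaller).
Relative to Ti^4+, the ions that are larger are Sc^3+, Y^3+, Sr^2+, Ba^2+, Cs^+, I^-. That's 6.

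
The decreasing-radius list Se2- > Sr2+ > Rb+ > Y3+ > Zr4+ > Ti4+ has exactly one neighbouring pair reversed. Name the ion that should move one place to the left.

Rb+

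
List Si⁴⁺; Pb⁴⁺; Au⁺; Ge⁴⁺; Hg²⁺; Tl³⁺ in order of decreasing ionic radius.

Au⁺ > Hg²⁺ > Tl³⁺ > Pb⁴⁺ > Ge⁴⁺ > Si⁴⁺

Si⁴⁺ (Z=14, 10 e⁻), Ge⁴⁺ (Z=32, 28 e⁻), Pb⁴⁺ (Z=82, 78 e⁻), Tl³⁺ (Z=81, 78 e⁻), Hg²⁺ (Z=80, 78 e⁻), Au⁺ (Z=79, 78 e⁻). Si⁴⁺ < Ge⁴⁺ (same group, 1 shell fewer); Ge⁴⁺ < Pb⁴⁺ (same group, 2 shells fewer); Pb⁴⁺ < Tl³⁺ (isoelectronic, higher Z=82 is smaller); Tl³⁺ < Hg²⁺ (both 78 e⁻, Z=81>80); Hg²⁺ < Au⁺ (isoelectronic, higher Z=80 is smaller).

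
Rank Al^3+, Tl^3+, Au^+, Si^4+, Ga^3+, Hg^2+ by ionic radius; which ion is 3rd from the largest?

Tl^3+

Si^4+ (Z=14, 10 e⁻), Al^3+ (Z=13, 10 e⁻), Ga^3+ (Z=31, 28 e⁻), Tl^3+ (Z=81, 78 e⁻), Hg^2+ (Z=80, 78 e⁻), Au^+ (Z=79, 78 e⁻). Si^4+ < Al^3+ (both 10 e⁻, Z=14>13); Al^3+ < Ga^3+ (same group, 1 shell fewer); Ga^3+ < Tl^3+ (same group, period 4 vs 6); Tl^3+ < Hg^2+ (isoelectronic, higher Z=81 is smaller); Hg^2+ < Au^+ (isoelectronic, higher Z=80 is smaller).
That gives Si^4+ < Al^3+ < Ga^3+ < Tl^3+ < Hg^2+ < Au^+. From the largest end, number 3 is Tl^3+.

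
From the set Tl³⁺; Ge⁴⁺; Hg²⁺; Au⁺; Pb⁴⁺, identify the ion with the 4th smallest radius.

Hg²⁺

First list Z and electron count for each: Ge⁴⁺ has 28 e⁻ (Z=32), Pb⁴⁺ has 78 e⁻ (Z=82), Tl³⁺ has 78 e⁻ (Z=81), Hg²⁺ has 78 e⁻ (Z=80), Au⁺ has 78 e⁻ (Z=79). Ge⁴⁺ < Pb⁴⁺ (same group, period 4 vs 6); Pb⁴⁺ < Tl³⁺ (both 78 e⁻, Z=82>81); Tl³⁺ < Hg²⁺ (isoelectronic, higher Z=81 is smaller); Hg²⁺ < Au⁺ (isoelectronic, higher Z=80 is smaller).
That gives Ge⁴⁺ < Pb⁴⁺ < Tl³⁺ < Hg²⁺ < Au⁺. From the smallest end, number 4 is Hg²⁺.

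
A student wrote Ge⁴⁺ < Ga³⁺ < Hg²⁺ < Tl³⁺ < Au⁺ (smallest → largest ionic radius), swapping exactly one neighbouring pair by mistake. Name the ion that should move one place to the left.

Tl³⁺

Compare adjacent ions: they are isoelectronic (78 e⁻) and Tl has more protons than Hg (81 vs 80), making Tl³⁺ smaller — yet in this increasing list Hg²⁺ sits before Tl³⁺. Nothing else is reversed, so Tl³⁺ should move one place to the left.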